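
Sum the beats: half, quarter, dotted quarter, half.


Solution.
Beat values:
  half = 2 beats
  quarter = 1 beat
  dotted quarter = 1.5 beats
  half = 2 beats
Sum = 2 + 1 + 1.5 + 2
= 6.5 beats


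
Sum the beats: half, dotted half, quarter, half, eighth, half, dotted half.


Reasoning:
Beat values:
  half = 2 beats
  dotted half = 3 beats
  quarter = 1 beat
  half = 2 beats
  eighth = 0.5 beats
  half = 2 beats
  dotted half = 3 beats
Sum = 2 + 3 + 1 + 2 + 0.5 + 2 + 3
= 13.5 beats


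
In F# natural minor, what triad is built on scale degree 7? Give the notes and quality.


Working:
F# natural minor scale: F# G# A B C# D E
Diatonic triad on degree 7 stacks scale notes 7, 2, 4: E G# B
E→G# = 4 semitones; E→B = 7 semitones → major triad
= E G# B (major)


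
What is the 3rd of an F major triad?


Solution.
Major triad = root + major 3rd (4 semitones) + perfect 5th (7 semitones)
A triad on F stacks thirds, so the chord tones use letter names F-A-C
Root: F
Major 3rd above F: A
Perfect 5th above F: C
The 3rd = A


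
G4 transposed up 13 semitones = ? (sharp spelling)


Solution.
G4: chromatic position 7 in octave 4 → absolute = 4×12 + 7 = 55
Transpose up 13: 55 + 13 = 68
68 = 5×12 + 8 → G# in octave 5
Result = G#5


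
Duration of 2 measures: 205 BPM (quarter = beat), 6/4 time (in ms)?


Solution.
Quarter-note beat duration = 60000 / 205 ms
Beats per measure (6/4) = 6
One measure = 6 × 60000 / 205 = 360000 / 205 ms
2 measures = 2 × 360000 / 205 = 720000 / 205
= 3512.2 ms


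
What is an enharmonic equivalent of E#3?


Let's work it out.
Enharmonic notes sound the same pitch but are spelled with different letter names
E# and F name the same pitch class
= F3


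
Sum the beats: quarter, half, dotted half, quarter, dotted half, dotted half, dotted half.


Reasoning:
Beat values:
  quarter = 1 beat
  half = 2 beats
  dotted half = 3 beats
  quarter = 1 beat
  dotted half = 3 beats
  dotted half = 3 beats
  dotted half = 3 beats
Sum = 1 + 2 + 3 + 1 + 3 + 3 + 3
= 16 beats


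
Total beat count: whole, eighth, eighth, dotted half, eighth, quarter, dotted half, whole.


Working:
Beat values:
  whole = 4 beats
  eighth = 0.5 beats
  eighth = 0.5 beats
  dotted half = 3 beats
  eighth = 0.5 beats
  quarter = 1 beat
  dotted half = 3 beats
  whole = 4 beats
Sum = 4 + 0.5 + 0.5 + 3 + 0.5 + 1 + 3 + 4
= 16.5 beats


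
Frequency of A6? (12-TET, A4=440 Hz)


Step by step:
f = 440 × 2^(n/12) where n = semitones from A4
A6: 24 semitones from A4
f = 440 × 2^(24/12)
f = 1760.00 Hz


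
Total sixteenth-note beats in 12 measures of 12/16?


Reasoning:
Time signature 12/16: the bottom number 16 means the sixteenth note gets one count
The top number 12 means 12 sixteenth-note beats per measure
Total = 12 × 12 measures
= 144 sixteenth-note beats


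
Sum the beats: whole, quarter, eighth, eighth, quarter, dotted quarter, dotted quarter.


Beat values:
  whole = 4 beats
  quarter = 1 beat
  eighth = 0.5 beats
  eighth = 0.5 beats
  quarter = 1 beat
  dotted quarter = 1.5 beats
  dotted quarter = 1.5 beats
Sum = 4 + 1 + 0.5 + 0.5 + 1 + 1.5 + 1.5
= 10 beats


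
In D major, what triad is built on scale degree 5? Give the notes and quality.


Let's work it out.
D major scale: D E F# G A B C#
Diatonic triad on degree 5 stacks scale notes 5, 7, 2: A C# E
A→C# = 4 semitones; A→E = 7 semitones → major triad
= A C# E (major)


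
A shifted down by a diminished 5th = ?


Step by step:
diminished 5th: 5 letter names, 6 semitones
Letter: A - 4 → D
Pitch: A - 6 semitones, spelled as a D → D#
= D#


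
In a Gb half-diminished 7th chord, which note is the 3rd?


Half-diminished 7th chord = root + minor 3rd + diminished 5th + minor 7th
Seventh chords stack in thirds, so the letter names are G-B-D-F
Root: Gb
Minor 3rd above Gb: Bbb
Diminished 5th above Gb: Dbb
Minor 7th above Gb: Fb
The 3rd = Bbb


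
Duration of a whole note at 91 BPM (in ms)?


Working:
One quarter-note beat = 60000 / BPM = 60000 / 91 ms
Whole note = 4 × quarter note
Duration = 4 × 60000 / 91 = 240000 / 91
= 2637.4 ms


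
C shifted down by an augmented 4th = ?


Reasoning:
augmented 4th: 4 letter names, 6 semitones
Letter: C - 3 → G
Pitch: C - 6 semitones, spelled as a G → Gb
= Gb


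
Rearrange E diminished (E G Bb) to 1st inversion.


Let's work it out.
Root position: E G Bb
1st inversion: move root up an octave
Bass note: G
Notes (bottom to top) = G Bb E


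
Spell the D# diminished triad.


Working:
Diminished triad = root + minor 3rd (3 semitones) + diminished 5th (6 semitones)
A triad on D# stacks thirds, so the chord tones use letter names D-F-A
Root: D#
Minor 3rd above D#: F#
Diminished 5th above D#: A
Chord = D# F# A


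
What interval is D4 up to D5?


Working:
Letter names: D → D spans 8 letter names → an octave
Semitones: D4 → D5 = 12 half-steps
An octave of 12 semitones is a perfect octave
= perfect octave


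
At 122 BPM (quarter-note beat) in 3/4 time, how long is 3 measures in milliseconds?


Quarter-note beat duration = 60000 / 122 ms
Beats per measure (3/4) = 3
One measure = 3 × 60000 / 122 = 180000 / 122 ms
3 measures = 3 × 180000 / 122 = 540000 / 122
= 4426.2 ms


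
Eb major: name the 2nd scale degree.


Let's work it out.
Major scale pattern: W-W-H-W-W-W-H (2-2-1-2-2-2-1 semitones)
Starting from Eb:
  Eb + 2 semitones → F
  F + 2 semitones → G
  G + 1 semitone → Ab
  Ab + 2 semitones → Bb
  Bb + 2 semitones → C
  C + 2 semitones → D
  D + 1 semitone → Eb
Scale: Eb F G Ab Bb C D
Degree 2 = F


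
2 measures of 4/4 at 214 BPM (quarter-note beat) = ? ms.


Quarter-note beat duration = 60000 / 214 ms
Beats per measure (4/4) = 4
One measure = 4 × 60000 / 214 = 240000 / 214 ms
2 measures = 2 × 240000 / 214 = 480000 / 214
= 2243.0 ms


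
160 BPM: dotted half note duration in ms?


One quarter-note beat = 60000 / BPM = 60000 / 160 ms
Dotted half note = 3 × quarter note
Duration = 3 × 60000 / 160 = 180000 / 160
= 1125.0 ms


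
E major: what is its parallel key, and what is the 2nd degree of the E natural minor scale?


Parallel keys share the same tonic but differ in mode
E major → parallel is E minor
E natural minor scale: E F# G A B C D
= E minor; 2nd degree = F#


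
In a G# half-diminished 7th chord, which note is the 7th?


Solution.
Half-diminished 7th chord = root + minor 3rd + diminished 5th + minor 7th
Seventh chords stack in thirds, so the letter names are G-B-D-F
Root: G#
Minor 3rd above G#: B
Diminished 5th above G#: D
Minor 7th above G#: F#
The 7th = F#


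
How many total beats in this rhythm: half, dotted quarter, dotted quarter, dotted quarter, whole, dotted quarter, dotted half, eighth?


Solution.
Beat values:
  half = 2 beats
  dotted quarter = 1.5 beats
  dotted quarter = 1.5 beats
  dotted quarter = 1.5 beats
  whole = 4 beats
  dotted quarter = 1.5 beats
  dotted half = 3 beats
  eighth = 0.5 beats
Sum = 2 + 1.5 + 1.5 + 1.5 + 4 + 1.5 + 3 + 0.5
= 15.5 beats


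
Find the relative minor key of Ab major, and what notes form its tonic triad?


Solution.
The relative minor shares the major's key signature and starts on its 6th degree
6th degree = a major 6th above the tonic; a major 6th above Ab is F
→ relative minor of Ab major is F minor
Tonic triad of F minor = root + minor 3rd + perfect 5th = F Ab C
= F minor; triad = F Ab C


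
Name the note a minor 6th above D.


Working:
A 6th spans 6 letter names, so from D we land on B
A minor 6th = 8 semitones above D
Spell B at that pitch: Bb
= Bb


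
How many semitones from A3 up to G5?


Absolute semitone position = octave×12 + chromatic position
A3: 3×12 + 9 = 45
G5: 5×12 + 7 = 67
Difference = 67 - 45 = 22
= 22 semitones


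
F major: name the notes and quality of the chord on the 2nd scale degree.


Solution.
F major scale: F G A Bb C D E
Diatonic triad on degree 2 stacks scale notes 2, 4, 6: G Bb D
G→Bb = 3 semitones; G→D = 7 semitones → minor triad
= G Bb D (minor)


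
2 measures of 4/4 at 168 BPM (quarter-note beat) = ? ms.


Reasoning:
Quarter-note beat duration = 60000 / 168 ms
Beats per measure (4/4) = 4
One measure = 4 × 60000 / 168 = 240000 / 168 ms
2 measures = 2 × 240000 / 168 = 480000 / 168
= 2857.1 ms


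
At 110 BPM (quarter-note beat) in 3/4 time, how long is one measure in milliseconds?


Solution.
Quarter-note beat duration = 60000 / 110 ms
Beats per measure (3/4) = 3
One measure = 3 × 60000 / 110 = 180000 / 110 ms
= 1636.4 ms


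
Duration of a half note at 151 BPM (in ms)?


One quarter-note beat = 60000 / BPM = 60000 / 151 ms
Half note = 2 × quarter note
Duration = 2 × 60000 / 151 = 120000 / 151
= 794.7 ms


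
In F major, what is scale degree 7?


Reasoning:
Major scale pattern: W-W-H-W-W-W-H (2-2-1-2-2-2-1 semitones)
Starting from F:
  F + 2 semitones → G
  G + 2 semitones → A
  A + 1 semitone → Bb
  Bb + 2 semitones → C
  C + 2 semitones → D
  D + 2 semitones → E
  E + 1 semitone → F
Scale: F G A Bb C D E
Degree 7 = E


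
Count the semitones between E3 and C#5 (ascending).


Step by step:
Absolute semitone position = octave×12 + chromatic position
E3: 3×12 + 4 = 40
C#5: 5×12 + 1 = 61
Difference = 61 - 40 = 21
= 21 semitones


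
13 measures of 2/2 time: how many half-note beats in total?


Time signature 2/2: the bottom number 2 means the half note gets one count
The top number 2 means 2 half-note beats per measure
Total = 2 × 13 measures
= 26 half-note beats


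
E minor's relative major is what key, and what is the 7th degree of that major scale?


Solution.
The relative major shares the key signature and is a minor 3rd above the minor tonic
A minor 3rd above E is G
→ relative major of E minor is G major
G major scale: G A B C D E F#
= G major; 7th degree = F#


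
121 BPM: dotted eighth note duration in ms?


One quarter-note beat = 60000 / BPM = 60000 / 121 ms
Dotted eighth note = 3/4 × quarter note
Duration = 3/4 × 60000 / 121 = 45000 / 121
= 371.9 ms


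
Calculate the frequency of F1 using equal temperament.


Step by step:
f = 440 × 2^(n/12) where n = semitones from A4
F1: -40 semitones from A4
f = 440 × 2^(-40/12)
f = 43.65 Hz


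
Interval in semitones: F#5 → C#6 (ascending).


Reasoning:
Absolute semitone position = octave×12 + chromatic position
F#5: 5×12 + 6 = 66
C#6: 6×12 + 1 = 73
Difference = 73 - 66 = 7
= 7 semitones


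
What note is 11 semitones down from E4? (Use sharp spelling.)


Solution.
E4: chromatic position 4 in octave 4 → absolute = 4×12 + 4 = 52
Transpose down 11: 52 - 11 = 41
41 = 3×12 + 5 → F in octave 3
Result = F3


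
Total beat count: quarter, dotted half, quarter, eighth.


Beat values:
  quarter = 1 beat
  dotted half = 3 beats
  quarter = 1 beat
  eighth = 0.5 beats
Sum = 1 + 3 + 1 + 0.5
= 5.5 beats


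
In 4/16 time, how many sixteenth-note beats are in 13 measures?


Let's work it out.
Time signature 4/16: the bottom number 16 means the sixteenth note gets one count
The top number 4 means 4 sixteenth-note beats per measure
Total = 4 × 13 measures
= 52 sixteenth-note beats


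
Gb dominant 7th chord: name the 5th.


Let's work it out.
Dominant 7th chord = root + major 3rd + perfect 5th + minor 7th
Seventh chords stack in thirds, so the letter names are G-B-D-F
Root: Gb
Major 3rd above Gb: Bb
Perfect 5th above Gb: Db
Minor 7th above Gb: Fb
The 5th = Db


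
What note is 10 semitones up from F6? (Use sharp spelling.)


Step by step:
F6: chromatic position 5 in octave 6 → absolute = 6×12 + 5 = 77
Transpose up 10: 77 + 10 = 87
87 = 7×12 + 3 → D# in octave 7
Result = D#7


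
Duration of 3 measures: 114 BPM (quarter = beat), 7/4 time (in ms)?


Let's work it out.
Quarter-note beat duration = 60000 / 114 ms
Beats per measure (7/4) = 7
One measure = 7 × 60000 / 114 = 420000 / 114 ms
3 measures = 3 × 420000 / 114 = 1260000 / 114
= 11052.6 ms


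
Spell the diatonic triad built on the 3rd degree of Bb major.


Reasoning:
Bb major scale: Bb C D Eb F G A
Diatonic triad on degree 3 stacks scale notes 3, 5, 7: D F A
D→F = 3 semitones; D→A = 7 semitones → minor triad
= D F A (minor)


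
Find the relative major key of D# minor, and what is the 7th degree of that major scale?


The relative major shares the key signature and is a minor 3rd above the minor tonic
A minor 3rd above D# is F#
→ relative major of D# minor is F# major
F# major scale: F# G# A# B C# D# E#
= F# major; 7th degree = E#


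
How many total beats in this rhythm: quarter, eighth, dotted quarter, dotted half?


Beat values:
  quarter = 1 beat
  eighth = 0.5 beats
  dotted quarter = 1.5 beats
  dotted half = 3 beats
Sum = 1 + 0.5 + 1.5 + 3
= 6 beats


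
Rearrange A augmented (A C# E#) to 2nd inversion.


Root position: A C# E#
2nd inversion: move root and 3rd up an octave
Bass note: E#
Notes (bottom to top) = E# A C#


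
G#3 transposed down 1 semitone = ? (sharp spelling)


Let's work it out.
G#3: chromatic position 8 in octave 3 → absolute = 3×12 + 8 = 44
Transpose down 1: 44 - 1 = 43
43 = 3×12 + 7 → G in octave 3
Result = G3


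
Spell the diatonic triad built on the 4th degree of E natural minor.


Working:
E natural minor scale: E F# G A B C D
Diatonic triad on degree 4 stacks scale notes 4, 6, 1: A C E
A→C = 3 semitones; A→E = 7 semitones → minor triad
= A C E (minor)


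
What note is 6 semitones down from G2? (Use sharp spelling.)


Solution.
G2: chromatic position 7 in octave 2 → absolute = 2×12 + 7 = 31
Transpose down 6: 31 - 6 = 25
25 = 2×12 + 1 → C# in octave 2
Result = C#2


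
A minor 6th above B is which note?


Solution.
A 6th spans 6 letter names, so from B we land on G
A minor 6th = 8 semitones above B
Spell G at that pitch: G
= G


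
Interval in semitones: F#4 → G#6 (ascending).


Absolute semitone position = octave×12 + chromatic position
F#4: 4×12 + 6 = 54
G#6: 6×12 + 8 = 80
Difference = 80 - 54 = 26
= 26 semitones


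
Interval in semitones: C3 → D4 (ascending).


Let's work it out.
Absolute semitone position = octave×12 + chromatic position
C3: 3×12 + 0 = 36
D4: 4×12 + 2 = 50
Difference = 50 - 36 = 14
= 14 semitones


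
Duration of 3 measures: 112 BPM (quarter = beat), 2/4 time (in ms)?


Quarter-note beat duration = 60000 / 112 ms
Beats per measure (2/4) = 2
One measure = 2 × 60000 / 112 = 120000 / 112 ms
3 measures = 3 × 120000 / 112 = 360000 / 112
= 3214.3 ms


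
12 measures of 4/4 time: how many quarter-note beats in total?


Time signature 4/4: the bottom number 4 means the quarter note gets one count
The top number 4 means 4 quarter-note beats per measure
Total = 4 × 12 measures
= 48 quarter-note beats


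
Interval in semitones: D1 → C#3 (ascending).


Let's work it out.
Absolute semitone position = octave×12 + chromatic position
D1: 1×12 + 2 = 14
C#3: 3×12 + 1 = 37
Difference = 37 - 14 = 23
= 23 semitones


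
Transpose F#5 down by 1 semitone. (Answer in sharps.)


F#5: chromatic position 6 in octave 5 → absolute = 5×12 + 6 = 66
Transpose down 1: 66 - 1 = 65
65 = 5×12 + 5 → F in octave 5
Result = F5


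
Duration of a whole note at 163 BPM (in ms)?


Let's work it out.
One quarter-note beat = 60000 / BPM = 60000 / 163 ms
Whole note = 4 × quarter note
Duration = 4 × 60000 / 163 = 240000 / 163
= 1472.4 ms


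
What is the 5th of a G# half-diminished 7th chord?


Half-diminished 7th chord = root + minor 3rd + diminished 5th + minor 7th
Seventh chords stack in thirds, so the letter names are G-B-D-F
Root: G#
Minor 3rd above G#: B
Diminished 5th above G#: D
Minor 7th above G#: F#
The 5th = D


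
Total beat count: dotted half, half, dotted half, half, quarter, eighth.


Step by step:
Beat values:
  dotted half = 3 beats
  half = 2 beats
  dotted half = 3 beats
  half = 2 beats
  quarter = 1 beat
  eighth = 0.5 beats
Sum = 3 + 2 + 3 + 2 + 1 + 0.5
= 11.5 beats


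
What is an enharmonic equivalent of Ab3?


Let's work it out.
Enharmonic notes sound the same pitch but are spelled with different letter names
Ab and G# name the same pitch class
= G#3


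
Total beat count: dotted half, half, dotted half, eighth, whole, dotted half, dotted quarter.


Solution.
Beat values:
  dotted half = 3 beats
  half = 2 beats
  dotted half = 3 beats
  eighth = 0.5 beats
  whole = 4 beats
  dotted half = 3 beats
  dotted quarter = 1.5 beats
Sum = 3 + 2 + 3 + 0.5 + 4 + 3 + 1.5
= 17 beats


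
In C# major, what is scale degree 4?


Let's work it out.
Major scale pattern: W-W-H-W-W-W-H (2-2-1-2-2-2-1 semitones)
Starting from C#:
  C# + 2 semitones → D#
  D# + 2 semitones → E#
  E# + 1 semitone → F#
  F# + 2 semitones → G#
  G# + 2 semitones → A#
  A# + 2 semitones → B#
  B# + 1 semitone → C#
Scale: C# D# E# F# G# A# B#
Degree 4 = F#


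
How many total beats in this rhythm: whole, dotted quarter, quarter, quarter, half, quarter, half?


Beat values:
  whole = 4 beats
  dotted quarter = 1.5 beats
  quarter = 1 beat
  quarter = 1 beat
  half = 2 beats
  quarter = 1 beat
  half = 2 beats
Sum = 4 + 1.5 + 1 + 1 + 2 + 1 + 2
= 12.5 beats


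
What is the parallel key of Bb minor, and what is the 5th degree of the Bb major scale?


Step by step:
Parallel keys share the same tonic but differ in mode
Bb minor → parallel is Bb major
Bb major scale: Bb C D Eb F G A
= Bb major; 5th degree = F


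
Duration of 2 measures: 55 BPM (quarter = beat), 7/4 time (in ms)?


Quarter-note beat duration = 60000 / 55 ms
Beats per measure (7/4) = 7
One measure = 7 × 60000 / 55 = 420000 / 55 ms
2 measures = 2 × 420000 / 55 = 840000 / 55
= 15272.7 ms


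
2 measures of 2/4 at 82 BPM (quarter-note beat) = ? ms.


Let's work it out.
Quarter-note beat duration = 60000 / 82 ms
Beats per measure (2/4) = 2
One measure = 2 × 60000 / 82 = 120000 / 82 ms
2 measures = 2 × 120000 / 82 = 240000 / 82
= 2926.8 ms


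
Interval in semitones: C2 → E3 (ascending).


Reasoning:
Absolute semitone position = octave×12 + chromatic position
C2: 2×12 + 0 = 24
E3: 3×12 + 4 = 40
Difference = 40 - 24 = 16
= 16 semitones


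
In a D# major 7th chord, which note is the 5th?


Major 7th chord = root + major 3rd + perfect 5th + major 7th
Seventh chords stack in thirds, so the letter names are D-F-A-C
Root: D#
Major 3rd above D#: F##
Perfect 5th above D#: A#
Major 7th above D#: C##
The 5th = A#


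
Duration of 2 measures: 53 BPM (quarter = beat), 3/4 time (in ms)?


Solution.
Quarter-note beat duration = 60000 / 53 ms
Beats per measure (3/4) = 3
One measure = 3 × 60000 / 53 = 180000 / 53 ms
2 measures = 2 × 180000 / 53 = 360000 / 53
= 6792.5 ms


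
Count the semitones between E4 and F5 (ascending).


Working:
Absolute semitone position = octave×12 + chromatic position
E4: 4×12 + 4 = 52
F5: 5×12 + 5 = 65
Difference = 65 - 52 = 13
= 13 semitones


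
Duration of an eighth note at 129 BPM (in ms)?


Working:
One quarter-note beat = 60000 / BPM = 60000 / 129 ms
Eighth note = 1/2 × quarter note
Duration = 1/2 × 60000 / 129 = 30000 / 129
= 232.6 ms


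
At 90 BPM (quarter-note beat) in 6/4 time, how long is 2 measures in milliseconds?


Working:
Quarter-note beat duration = 60000 / 90 ms
Beats per measure (6/4) = 6
One measure = 6 × 60000 / 90 = 360000 / 90 ms
2 measures = 2 × 360000 / 90 = 720000 / 90
= 8000.0 ms


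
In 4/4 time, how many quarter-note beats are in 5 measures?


Solution.
Time signature 4/4: the bottom number 4 means the quarter note gets one count
The top number 4 means 4 quarter-note beats per measure
Total = 4 × 5 measures
= 20 quarter-note beats


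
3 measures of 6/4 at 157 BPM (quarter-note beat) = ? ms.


Quarter-note beat duration = 60000 / 157 ms
Beats per measure (6/4) = 6
One measure = 6 × 60000 / 157 = 360000 / 157 ms
3 measures = 3 × 360000 / 157 = 1080000 / 157
= 6879.0 ms


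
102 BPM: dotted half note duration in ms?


Solution.
One quarter-note beat = 60000 / BPM = 60000 / 102 ms
Dotted half note = 3 × quarter note
Duration = 3 × 60000 / 102 = 180000 / 102
= 1764.7 ms


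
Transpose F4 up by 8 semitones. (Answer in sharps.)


F4: chromatic position 5 in octave 4 → absolute = 4×12 + 5 = 53
Transpose up 8: 53 + 8 = 61
61 = 5×12 + 1 → C# in octave 5
Result = C#5


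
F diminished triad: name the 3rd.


Let's work it out.
Diminished triad = root + minor 3rd (3 semitones) + diminished 5th (6 semitones)
A triad on F stacks thirds, so the chord tones use letter names F-A-C
Root: F
Minor 3rd above F: Ab
Diminished 5th above F: Cb
The 3rd = Ab


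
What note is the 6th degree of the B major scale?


Let's work it out.
Major scale pattern: W-W-H-W-W-W-H (2-2-1-2-2-2-1 semitones)
Starting from B:
  B + 2 semitones → C#
  C# + 2 semitones → D#
  D# + 1 semitone → E
  E + 2 semitones → F#
  F# + 2 semitones → G#
  G# + 2 semitones → A#
  A# + 1 semitone → B
Scale: B C# D# E F# G# A#
Degree 6 = G#


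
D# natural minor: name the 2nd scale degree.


Working:
Natural minor scale pattern: W-H-W-W-H-W-W (2-1-2-2-1-2-2 semitones)
Starting from D#:
  D# + 2 semitones → E#
  E# + 1 semitone → F#
  F# + 2 semitones → G#
  G# + 2 semitones → A#
  A# + 1 semitone → B
  B + 2 semitones → C#
  C# + 2 semitones → D#
Scale: D# E# F# G# A# B C#
Degree 2 = E#


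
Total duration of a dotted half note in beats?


Reasoning:
Base half note = 2 beats
Dot 1 adds half the previous value: +1
One dotted half = 2 + 1 = 3
= 3 beats


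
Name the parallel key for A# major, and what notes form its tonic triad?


Parallel keys share the same tonic but differ in mode
A# major → parallel is A# minor
Tonic triad of A# minor = A# C# E#
= A# minor; triad = A# C# E#


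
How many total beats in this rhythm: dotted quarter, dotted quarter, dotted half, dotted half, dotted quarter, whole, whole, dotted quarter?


Reasoning:
Beat values:
  dotted quarter = 1.5 beats
  dotted quarter = 1.5 beats
  dotted half = 3 beats
  dotted half = 3 beats
  dotted quarter = 1.5 beats
  whole = 4 beats
  whole = 4 beats
  dotted quarter = 1.5 beats
Sum = 1.5 + 1.5 + 3 + 3 + 1.5 + 4 + 4 + 1.5
= 20 beats


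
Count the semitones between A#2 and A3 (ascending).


Solution.
Absolute semitone position = octave×12 + chromatic position
A#2: 2×12 + 10 = 34
A3: 3×12 + 9 = 45
Difference = 45 - 34 = 11
= 11 semitones


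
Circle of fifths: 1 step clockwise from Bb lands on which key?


Let's work it out.
Each clockwise step on the circle of fifths moves up a perfect 5th
From Bb: Bb → F
= F


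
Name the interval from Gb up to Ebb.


Working:
Letter names: G → E spans 6 letter names → a 6th
Semitones: Gb → Ebb = 8 half-steps
A 6th of 8 semitones is a minor 6th
= minor 6th


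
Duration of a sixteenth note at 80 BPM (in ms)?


Step by step:
One quarter-note beat = 60000 / BPM = 60000 / 80 ms
Sixteenth note = 1/4 × quarter note
Duration = 1/4 × 60000 / 80 = 15000 / 80
= 187.5 ms


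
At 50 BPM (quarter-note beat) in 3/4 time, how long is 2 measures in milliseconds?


Step by step:
Quarter-note beat duration = 60000 / 50 ms
Beats per measure (3/4) = 3
One measure = 3 × 60000 / 50 = 180000 / 50 ms
2 measures = 2 × 180000 / 50 = 360000 / 50
= 7200.0 ms


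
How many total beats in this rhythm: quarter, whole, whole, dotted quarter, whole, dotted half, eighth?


Working:
Beat values:
  quarter = 1 beat
  whole = 4 beats
  whole = 4 beats
  dotted quarter = 1.5 beats
  whole = 4 beats
  dotted half = 3 beats
  eighth = 0.5 beats
Sum = 1 + 4 + 4 + 1.5 + 4 + 3 + 0.5
= 18 beats


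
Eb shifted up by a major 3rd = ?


Step by step:
major 3rd: 3 letter names, 4 semitones
Letter: E + 2 → G
Pitch: Eb + 4 semitones, spelled as a G → G
= G


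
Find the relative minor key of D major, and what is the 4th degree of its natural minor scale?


Let's work it out.
The relative minor shares the major's key signature and starts on its 6th degree
6th degree = a major 6th above the tonic; a major 6th above D is B
→ relative minor of D major is B minor
B natural minor scale: B C# D E F# G A
= B minor; 4th degree = E


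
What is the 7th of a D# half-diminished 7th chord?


Let's work it out.
Half-diminished 7th chord = root + minor 3rd + diminished 5th + minor 7th
Seventh chords stack in thirds, so the letter names are D-F-A-C
Root: D#
Minor 3rd above D#: F#
Diminished 5th above D#: A
Minor 7th above D#: C#
The 7th = C#


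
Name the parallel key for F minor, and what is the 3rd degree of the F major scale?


Parallel keys share the same tonic but differ in mode
F minor → parallel is F major
F major scale: F G A Bb C D E
= F major; 3rd degree = A


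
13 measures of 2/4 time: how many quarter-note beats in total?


Time signature 2/4: the bottom number 4 means the quarter note gets one count
The top number 2 means 2 quarter-note beats per measure
Total = 2 × 13 measures
= 26 quarter-note beats


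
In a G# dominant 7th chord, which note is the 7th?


Let's work it out.
Dominant 7th chord = root + major 3rd + perfect 5th + minor 7th
Seventh chords stack in thirds, so the letter names are G-B-D-F
Root: G#
Major 3rd above G#: B#
Perfect 5th above G#: D#
Minor 7th above G#: F#
The 7th = F#


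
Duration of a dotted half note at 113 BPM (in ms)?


Step by step:
One quarter-note beat = 60000 / BPM = 60000 / 113 ms
Dotted half note = 3 × quarter note
Duration = 3 × 60000 / 113 = 180000 / 113
= 1592.9 ms


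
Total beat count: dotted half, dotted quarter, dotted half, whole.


Let's work it out.
Beat values:
  dotted half = 3 beats
  dotted quarter = 1.5 beats
  dotted half = 3 beats
  whole = 4 beats
Sum = 3 + 1.5 + 3 + 4
= 11.5 beats


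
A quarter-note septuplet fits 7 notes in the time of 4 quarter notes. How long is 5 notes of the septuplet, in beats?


Septuplet: 7 notes occupy the space of 4 quarter notes
Space = 4 × 1 = 4 beats
Each septuplet note = 4 / 7 = 4/7 beats
5 notes = 5 × 4/7 = 20/7
= 20/7 beats


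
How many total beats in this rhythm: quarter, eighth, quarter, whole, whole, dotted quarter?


Working:
Beat values:
  quarter = 1 beat
  eighth = 0.5 beats
  quarter = 1 beat
  whole = 4 beats
  whole = 4 beats
  dotted quarter = 1.5 beats
Sum = 1 + 0.5 + 1 + 4 + 4 + 1.5
= 12 beats


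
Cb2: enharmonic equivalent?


Working:
Enharmonic notes sound the same pitch but are spelled with different letter names
Cb and B name the same pitch class
Octave numbers change at C, so Cb2 = B1
= B1


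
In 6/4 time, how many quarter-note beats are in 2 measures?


Solution.
Time signature 6/4: the bottom number 4 means the quarter note gets one count
The top number 6 means 6 quarter-note beats per measure
Total = 6 × 2 measures
= 12 quarter-note beats


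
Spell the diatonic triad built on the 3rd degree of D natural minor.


D natural minor scale: D E F G A Bb C
Diatonic triad on degree 3 stacks scale notes 3, 5, 7: F A C
F→A = 4 semitones; F→C = 7 semitones → major triad
= F A C (major)


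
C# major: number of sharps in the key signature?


Sharp major keys follow the circle of fifths: C(0), G(1), D(2), A(3), E(4), B(5), F#(6), C#(7)
C# major has 7 sharps
Order of sharps: F# C# G# D# A# E# B# → first 7: F#, C#, G#, D#, A#, E#, B#
= 7 sharps


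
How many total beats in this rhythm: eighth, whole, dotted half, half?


Solution.
Beat values:
  eighth = 0.5 beats
  whole = 4 beats
  dotted half = 3 beats
  half = 2 beats
Sum = 0.5 + 4 + 3 + 2
= 9.5 beats


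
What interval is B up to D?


Solution.
Letter names: B → D spans 3 letter names → a 3rd
Semitones: B → D = 3 half-steps
A 3rd of 3 semitones is a minor 3rd
= minor 3rd


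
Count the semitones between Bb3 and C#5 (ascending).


Reasoning:
Absolute semitone position = octave×12 + chromatic position
Bb3: 3×12 + 10 = 46
C#5: 5×12 + 1 = 61
Difference = 61 - 46 = 15
= 15 semitones


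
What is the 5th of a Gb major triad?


Working:
Major triad = root + major 3rd (4 semitones) + perfect 5th (7 semitones)
A triad on Gb stacks thirds, so the chord tones use letter names G-B-D
Root: Gb
Major 3rd above Gb: Bb
Perfect 5th above Gb: Db
The 5th = Db


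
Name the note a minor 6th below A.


Solution.
A 6th spans 6 letter names, so from A we land on C
A minor 6th = 8 semitones below A
Spell C at that pitch: C#
= C#


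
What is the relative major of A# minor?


Step by step:
The relative major shares the key signature and is a minor 3rd above the minor tonic
A minor 3rd above A# is C#
→ relative major of A# minor is C# major
= C# major


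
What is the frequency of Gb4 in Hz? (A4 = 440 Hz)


Let's work it out.
f = 440 × 2^(n/12) where n = semitones from A4
Gb4: -3 semitones from A4
f = 440 × 2^(-3/12)
f = 369.99 Hz


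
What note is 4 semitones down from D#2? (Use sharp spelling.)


D#2: chromatic position 3 in octave 2 → absolute = 2×12 + 3 = 27
Transpose down 4: 27 - 4 = 23
23 = 1×12 + 11 → B in octave 1
Result = B1


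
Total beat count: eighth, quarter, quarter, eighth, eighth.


Solution.
Beat values:
  eighth = 0.5 beats
  quarter = 1 beat
  quarter = 1 beat
  eighth = 0.5 beats
  eighth = 0.5 beats
Sum = 0.5 + 1 + 1 + 0.5 + 0.5
= 3.5 beats


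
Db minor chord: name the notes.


Working:
Minor triad = root + minor 3rd (3 semitones) + perfect 5th (7 semitones)
A triad on Db stacks thirds, so the chord tones use letter names D-F-A
Root: Db
Minor 3rd above Db: Fb
Perfect 5th above Db: Ab
Chord = Db Fb Ab


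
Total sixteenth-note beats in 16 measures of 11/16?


Solution.
Time signature 11/16: the bottom number 16 means the sixteenth note gets one count
The top number 11 means 11 sixteenth-note beats per measure
Total = 11 × 16 measures
= 176 sixteenth-note beats


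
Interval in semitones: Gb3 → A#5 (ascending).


Reasoning:
Absolute semitone position = octave×12 + chromatic position
Gb3: 3×12 + 6 = 42
A#5: 5×12 + 10 = 70
Difference = 70 - 42 = 28
= 28 semitones


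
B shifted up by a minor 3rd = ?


minor 3rd: 3 letter names, 3 semitones
Letter: B + 2 → D
Pitch: B + 3 semitones, spelled as a D → D
= D


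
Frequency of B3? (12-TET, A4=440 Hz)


f = 440 × 2^(n/12) where n = semitones from A4
B3: -10 semitones from A4
f = 440 × 2^(-10/12)
f = 246.94 Hz


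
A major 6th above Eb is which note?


Solution.
A 6th spans 6 letter names, so from E we land on C
A major 6th = 9 semitones above Eb
Spell C at that pitch: C
= C


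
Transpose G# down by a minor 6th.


Solution.
minor 6th: 6 letter names, 8 semitones
Letter: G - 5 → B
Pitch: G# - 8 semitones, spelled as a B → B#
= B#


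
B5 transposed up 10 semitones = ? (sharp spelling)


Reasoning:
B5: chromatic position 11 in octave 5 → absolute = 5×12 + 11 = 71
Transpose up 10: 71 + 10 = 81
81 = 6×12 + 9 → A in octave 6
Result = A6


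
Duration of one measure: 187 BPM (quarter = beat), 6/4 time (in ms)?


Step by step:
Quarter-note beat duration = 60000 / 187 ms
Beats per measure (6/4) = 6
One measure = 6 × 60000 / 187 = 360000 / 187 ms
= 1925.1 ms


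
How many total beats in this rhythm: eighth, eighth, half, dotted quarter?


Solution.
Beat values:
  eighth = 0.5 beats
  eighth = 0.5 beats
  half = 2 beats
  dotted quarter = 1.5 beats
Sum = 0.5 + 0.5 + 2 + 1.5
= 4.5 beats


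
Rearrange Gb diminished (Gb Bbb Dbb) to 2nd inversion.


Root position: Gb Bbb Dbb
2nd inversion: move root and 3rd up an octave
Bass note: Dbb
Notes (bottom to top) = Dbb Gb Bbb


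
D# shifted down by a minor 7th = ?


Let's work it out.
minor 7th: 7 letter names, 10 semitones
Letter: D - 6 → E
Pitch: D# - 10 semitones, spelled as an E → E#
= E#


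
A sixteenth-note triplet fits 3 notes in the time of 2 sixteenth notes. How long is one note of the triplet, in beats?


Let's work it out.
Triplet: 3 notes occupy the space of 2 sixteenth notes
Space = 2 × 1/4 = 1/2 beats
Each triplet note = 1/2 / 3 = 1/6 beats
= 1/6 beats


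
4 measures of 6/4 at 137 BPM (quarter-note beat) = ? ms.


Reasoning:
Quarter-note beat duration = 60000 / 137 ms
Beats per measure (6/4) = 6
One measure = 6 × 60000 / 137 = 360000 / 137 ms
4 measures = 4 × 360000 / 137 = 1440000 / 137
= 10510.9 ms


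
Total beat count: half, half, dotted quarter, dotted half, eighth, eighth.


Beat values:
  half = 2 beats
  half = 2 beats
  dotted quarter = 1.5 beats
  dotted half = 3 beats
  eighth = 0.5 beats
  eighth = 0.5 beats
Sum = 2 + 2 + 1.5 + 3 + 0.5 + 0.5
= 9.5 beats


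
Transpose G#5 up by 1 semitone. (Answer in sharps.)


Let's work it out.
G#5: chromatic position 8 in octave 5 → absolute = 5×12 + 8 = 68
Transpose up 1: 68 + 1 = 69
69 = 5×12 + 9 → A in octave 5
Result = A5


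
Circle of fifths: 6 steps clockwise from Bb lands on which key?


Working:
Each clockwise step on the circle of fifths moves up a perfect 5th
From Bb: Bb → F → C → G → D → A → E
= E


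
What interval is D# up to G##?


Letter names: D → G spans 4 letter names → a 4th
Semitones: D# → G## = 6 half-steps
A 4th of 6 semitones is an augmented 4th
= augmented 4th


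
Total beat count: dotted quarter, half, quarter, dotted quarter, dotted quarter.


Solution.
Beat values:
  dotted quarter = 1.5 beats
  half = 2 beats
  quarter = 1 beat
  dotted quarter = 1.5 beats
  dotted quarter = 1.5 beats
Sum = 1.5 + 2 + 1 + 1.5 + 1.5
= 7.5 beats


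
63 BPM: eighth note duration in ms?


Step by step:
One quarter-note beat = 60000 / BPM = 60000 / 63 ms
Eighth note = 1/2 × quarter note
Duration = 1/2 × 60000 / 63 = 30000 / 63
= 476.2 ms


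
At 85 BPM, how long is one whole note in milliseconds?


Working:
One quarter-note beat = 60000 / BPM = 60000 / 85 ms
Whole note = 4 × quarter note
Duration = 4 × 60000 / 85 = 240000 / 85
= 2823.5 ms


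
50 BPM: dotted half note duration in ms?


Let's work it out.
One quarter-note beat = 60000 / BPM = 60000 / 50 ms
Dotted half note = 3 × quarter note
Duration = 3 × 60000 / 50 = 180000 / 50
= 3600.0 ms


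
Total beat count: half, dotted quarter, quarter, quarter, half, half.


Working:
Beat values:
  half = 2 beats
  dotted quarter = 1.5 beats
  quarter = 1 beat
  quarter = 1 beat
  half = 2 beats
  half = 2 beats
Sum = 2 + 1.5 + 1 + 1 + 2 + 2
= 9.5 beats


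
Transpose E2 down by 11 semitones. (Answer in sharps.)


Step by step:
E2: chromatic position 4 in octave 2 → absolute = 2×12 + 4 = 28
Transpose down 11: 28 - 11 = 17
17 = 1×12 + 5 → F in octave 1
Result = F1


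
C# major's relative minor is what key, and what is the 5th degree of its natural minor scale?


Solution.
The relative minor shares the major's key signature and starts on its 6th degree
6th degree = a major 6th above the tonic; a major 6th above C# is A#
→ relative minor of C# major is A# minor
A# natural minor scale: A# B# C# D# E# F# G#
= A# minor; 5th degree = E#


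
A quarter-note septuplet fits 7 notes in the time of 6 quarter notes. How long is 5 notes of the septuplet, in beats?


Solution.
Septuplet: 7 notes occupy the space of 6 quarter notes
Space = 6 × 1 = 6 beats
Each septuplet note = 6 / 7 = 6/7 beats
5 notes = 5 × 6/7 = 30/7
= 30/7 beats


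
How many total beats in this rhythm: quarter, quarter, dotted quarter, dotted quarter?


Step by step:
Beat values:
  quarter = 1 beat
  quarter = 1 beat
  dotted quarter = 1.5 beats
  dotted quarter = 1.5 beats
Sum = 1 + 1 + 1.5 + 1.5
= 5 beats


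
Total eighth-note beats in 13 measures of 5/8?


Solution.
Time signature 5/8: the bottom number 8 means the eighth note gets one count
The top number 5 means 5 eighth-note beats per measure
Total = 5 × 13 measures
= 65 eighth-note beats


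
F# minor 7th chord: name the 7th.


Let's work it out.
Minor 7th chord = root + minor 3rd + perfect 5th + minor 7th
Seventh chords stack in thirds, so the letter names are F-A-C-E
Root: F#
Minor 3rd above F#: A
Perfect 5th above F#: C#
Minor 7th above F#: E
The 7th = E


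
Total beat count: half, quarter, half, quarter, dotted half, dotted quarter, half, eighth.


Working:
Beat values:
  half = 2 beats
  quarter = 1 beat
  half = 2 beats
  quarter = 1 beat
  dotted half = 3 beats
  dotted quarter = 1.5 beats
  half = 2 beats
  eighth = 0.5 beats
Sum = 2 + 1 + 2 + 1 + 3 + 1.5 + 2 + 0.5
= 13 beats


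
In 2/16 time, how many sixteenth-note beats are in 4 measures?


Time signature 2/16: the bottom number 16 means the sixteenth note gets one count
The top number 2 means 2 sixteenth-note beats per measure
Total = 2 × 4 measures
= 8 sixteenth-note beats


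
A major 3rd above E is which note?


Let's work it out.
A 3rd spans 3 letter names, so from E we land on G
A major 3rd = 4 semitones above E
Spell G at that pitch: G#
= G#


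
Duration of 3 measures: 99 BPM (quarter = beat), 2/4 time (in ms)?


Solution.
Quarter-note beat duration = 60000 / 99 ms
Beats per measure (2/4) = 2
One measure = 2 × 60000 / 99 = 120000 / 99 ms
3 measures = 3 × 120000 / 99 = 360000 / 99
= 3636.4 ms


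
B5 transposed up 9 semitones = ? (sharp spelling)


Reasoning:
B5: chromatic position 11 in octave 5 → absolute = 5×12 + 11 = 71
Transpose up 9: 71 + 9 = 80
80 = 6×12 + 8 → G# in octave 6
Result = G#6


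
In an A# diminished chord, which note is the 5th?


Solution.
Diminished triad = root + minor 3rd (3 semitones) + diminished 5th (6 semitones)
A triad on A# stacks thirds, so the chord tones use letter names A-C-E
Root: A#
Minor 3rd above A#: C#
Diminished 5th above A#: E
The 5th = E


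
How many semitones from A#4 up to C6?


Reasoning:
Absolute semitone position = octave×12 + chromatic position
A#4: 4×12 + 10 = 58
C6: 6×12 + 0 = 72
Difference = 72 - 58 = 14
= 14 semitones


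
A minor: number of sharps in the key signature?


Reasoning:
Sharp minor keys follow the circle of fifths: A(0), E(1), B(2), F#(3), C#(4), G#(5), D#(6), A#(7)
A minor has 0 sharps
= 0 sharps


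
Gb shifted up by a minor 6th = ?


Solution.
minor 6th: 6 letter names, 8 semitones
Letter: G + 5 → E
Pitch: Gb + 8 semitones, spelled as an E → Ebb
= Ebb


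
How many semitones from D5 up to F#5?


Let's work it out.
Absolute semitone position = octave×12 + chromatic position
D5: 5×12 + 2 = 62
F#5: 5×12 + 6 = 66
Difference = 66 - 62 = 4
= 4 semitones


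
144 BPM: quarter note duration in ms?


Reasoning:
One quarter-note beat = 60000 / BPM = 60000 / 144 ms
Duration = 60000 / 144
= 416.7 ms


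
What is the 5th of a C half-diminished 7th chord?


Working:
Half-diminished 7th chord = root + minor 3rd + diminished 5th + minor 7th
Seventh chords stack in thirds, so the letter names are C-E-G-B
Root: C
Minor 3rd above C: Eb
Diminished 5th above C: Gb
Minor 7th above C: Bb
The 5th = Gb


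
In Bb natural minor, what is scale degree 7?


Let's work it out.
Natural minor scale pattern: W-H-W-W-H-W-W (2-1-2-2-1-2-2 semitones)
Starting from Bb:
  Bb + 2 semitones → C
  C + 1 semitone → Db
  Db + 2 semitones → Eb
  Eb + 2 semitones → F
  F + 1 semitone → Gb
  Gb + 2 semitones → Ab
  Ab + 2 semitones → Bb
Scale: Bb C Db Eb F Gb Ab
Degree 7 = Ab


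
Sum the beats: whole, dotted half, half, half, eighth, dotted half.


Beat values:
  whole = 4 beats
  dotted half = 3 beats
  half = 2 beats
  half = 2 beats
  eighth = 0.5 beats
  dotted half = 3 beats
Sum = 4 + 3 + 2 + 2 + 0.5 + 3
= 14.5 beats


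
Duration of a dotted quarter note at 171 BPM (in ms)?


One quarter-note beat = 60000 / BPM = 60000 / 171 ms
Dotted quarter note = 3/2 × quarter note
Duration = 3/2 × 60000 / 171 = 90000 / 171
= 526.3 ms
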